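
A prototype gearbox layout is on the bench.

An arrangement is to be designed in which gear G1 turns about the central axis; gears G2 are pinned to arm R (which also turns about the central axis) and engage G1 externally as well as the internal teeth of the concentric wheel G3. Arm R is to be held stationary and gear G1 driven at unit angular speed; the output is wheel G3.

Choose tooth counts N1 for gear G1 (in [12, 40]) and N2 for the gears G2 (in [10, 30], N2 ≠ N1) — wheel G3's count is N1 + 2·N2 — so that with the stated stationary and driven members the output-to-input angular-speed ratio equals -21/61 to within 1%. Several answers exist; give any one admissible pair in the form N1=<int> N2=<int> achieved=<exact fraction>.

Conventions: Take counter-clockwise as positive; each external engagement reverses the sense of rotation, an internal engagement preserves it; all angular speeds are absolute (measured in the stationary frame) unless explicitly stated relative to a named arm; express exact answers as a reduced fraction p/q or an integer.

N1=21 N2=20 achieved=-21/61

design class (target -21/61): planetary set
Willis with ω_arm = 0: ω_ring/ω_sun = −N1/N3; set equal to -21/61  ⇒  N3/N1 = −1/(-21/61) = 61/21
N3 = N1 + 2·N2  ⇒  N2/N1 = (N3/N1 − 1)/2 = (61/21 − 1)/2 = 20/21
smallest multiple with N1 ≥ 12 and N2 ≥ 10: k = 1  ⇒  N1 = 1·21 = 21, N2 = 1·20 = 20 (N1 ≤ 40, N2 ≤ 30, N2 ≠ N1 ✓), N3 = 21 + 2·20 = 61
check: −N1/N3 with N1 = 21, N3 = 61 gives -21/61; |achieved − target| = 0 ≤ 21/6100 ✓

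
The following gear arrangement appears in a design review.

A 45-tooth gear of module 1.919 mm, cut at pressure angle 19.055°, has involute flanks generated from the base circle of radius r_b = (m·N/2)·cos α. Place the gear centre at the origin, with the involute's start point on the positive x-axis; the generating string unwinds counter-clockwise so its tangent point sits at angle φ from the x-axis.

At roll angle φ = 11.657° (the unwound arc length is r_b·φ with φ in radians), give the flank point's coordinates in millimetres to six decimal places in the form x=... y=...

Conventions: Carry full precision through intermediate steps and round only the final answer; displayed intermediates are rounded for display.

x=41.647555 y=0.114092

topology: single-mesh involute geometry — m = 1.919, N = 45
pitch radius r_p = m·N/2 = 1.919·45/2 = 43.177500
base radius r_b = r_p·cos α = 43.177500·cos 19.055° = 40.811616
roll angle φ = 11.657° = 0.20345303 rad
x = r_b·(cos φ + φ·sin φ) = 41.647555
y = r_b·(sin φ − φ·cos φ) = 0.114092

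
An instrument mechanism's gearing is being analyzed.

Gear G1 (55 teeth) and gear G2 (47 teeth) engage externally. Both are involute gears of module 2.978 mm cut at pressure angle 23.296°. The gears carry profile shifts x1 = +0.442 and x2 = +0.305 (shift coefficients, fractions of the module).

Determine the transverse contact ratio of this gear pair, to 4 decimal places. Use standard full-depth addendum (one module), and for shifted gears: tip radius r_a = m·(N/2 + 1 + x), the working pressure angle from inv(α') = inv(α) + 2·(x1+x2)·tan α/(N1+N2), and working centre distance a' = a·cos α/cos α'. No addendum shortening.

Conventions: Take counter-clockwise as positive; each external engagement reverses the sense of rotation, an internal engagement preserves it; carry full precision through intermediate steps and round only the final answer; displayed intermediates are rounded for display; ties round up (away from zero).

1.5340

class = single-mesh tooth geometry [involute pair 55T × 47T, m = 2.978]
base radii: r_b1 = 75.218428, r_b2 = 64.277565
tip radii: r_a1 = 86.189276, r_a2 = 73.869290
inv(α') = inv(23.296°) + 2·(+0.442+0.305)·tan α/(55+47) = 0.03030019  ⇒  α' = 25.08526°
a' = a·cos α / cos α' = 151.8780·cos 23.296°/cos 25.08526° = 154.023850
action lengths: √(r_a1²−r_b1²) = 42.080630, √(r_a2²−r_b2²) = 36.401464
base pitch p_b = π·m·cos α = 8.592933
CR = (42.080630 + 36.401464 − 154.023850·sin 25.08526°)/8.592933 = 1.533952
contact ratio ≈ 1.5340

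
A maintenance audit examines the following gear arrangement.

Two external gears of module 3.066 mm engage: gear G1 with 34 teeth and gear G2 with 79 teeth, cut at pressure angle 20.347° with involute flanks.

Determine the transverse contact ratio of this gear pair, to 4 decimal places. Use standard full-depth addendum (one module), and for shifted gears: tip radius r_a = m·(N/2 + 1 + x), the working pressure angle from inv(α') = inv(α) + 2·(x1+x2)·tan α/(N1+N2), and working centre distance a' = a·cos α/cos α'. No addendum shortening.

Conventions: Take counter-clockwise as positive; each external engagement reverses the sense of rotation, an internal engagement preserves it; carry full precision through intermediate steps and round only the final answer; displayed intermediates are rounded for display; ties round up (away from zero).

1.7340

topology: single-mesh involute geometry — m = 3.066, 34T/79T pair
base radii: r_b1 = 48.869797, r_b2 = 113.550411
tip radii: r_a1 = 55.188000, r_a2 = 124.173000
no profile shift: α' = α, a' = a
action lengths: √(r_a1²−r_b1²) = 25.640949, √(r_a2²−r_b2²) = 50.251748
base pitch p_b = π·m·cos α = 9.031117
CR = (25.640949 + 50.251748 − 173.229000·sin 20.34700°)/9.031117 = 1.734019
contact ratio ≈ 1.7340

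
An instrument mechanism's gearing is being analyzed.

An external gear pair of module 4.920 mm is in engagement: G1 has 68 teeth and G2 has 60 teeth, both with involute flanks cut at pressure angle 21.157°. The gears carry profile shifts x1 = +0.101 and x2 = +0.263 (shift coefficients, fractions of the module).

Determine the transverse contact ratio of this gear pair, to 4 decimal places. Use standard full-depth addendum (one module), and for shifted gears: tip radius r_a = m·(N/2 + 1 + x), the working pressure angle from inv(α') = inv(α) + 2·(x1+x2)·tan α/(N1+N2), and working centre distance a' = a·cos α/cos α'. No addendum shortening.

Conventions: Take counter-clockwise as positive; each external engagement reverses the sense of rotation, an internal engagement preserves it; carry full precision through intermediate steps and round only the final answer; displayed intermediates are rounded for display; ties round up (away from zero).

topology: single-mesh involute geometry — m = 4.920, 68T/60T pair
base radii: r_b1 = 156.004481, r_b2 = 137.651012
tip radii: r_a1 = 172.696920, r_a2 = 153.813960
inv(α') = inv(21.157°) + 2·(+0.101+0.263)·tan α/(68+60) = 0.01995311  ⇒  α' = 21.96460°
a' = a·cos α / cos α' = 314.8800·cos 21.157°/cos 21.96460° = 316.638664
action lengths: √(r_a1²−r_b1²) = 74.073127, √(r_a2²−r_b2²) = 68.636237
base pitch p_b = π·m·cos α = 14.414780
CR = (74.073127 + 68.636237 − 316.638664·sin 21.96460°)/14.414780 = 1.684095
contact ratio ≈ 1.6841

1.6841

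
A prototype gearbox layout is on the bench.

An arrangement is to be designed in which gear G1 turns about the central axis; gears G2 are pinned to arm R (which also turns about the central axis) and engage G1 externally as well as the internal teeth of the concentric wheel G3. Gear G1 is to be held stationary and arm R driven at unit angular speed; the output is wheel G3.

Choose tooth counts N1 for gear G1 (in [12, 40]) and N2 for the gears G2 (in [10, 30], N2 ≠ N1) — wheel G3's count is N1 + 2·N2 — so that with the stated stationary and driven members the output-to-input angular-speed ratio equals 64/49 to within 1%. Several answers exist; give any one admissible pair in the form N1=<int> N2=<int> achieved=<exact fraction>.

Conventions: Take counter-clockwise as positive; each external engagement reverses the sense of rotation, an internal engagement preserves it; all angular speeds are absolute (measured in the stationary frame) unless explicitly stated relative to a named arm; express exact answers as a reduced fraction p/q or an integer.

topology: planetary set — design target 64/49, arm = carrier (Willis)
Willis with ω_sun = 0: ω_ring/ω_arm = (N1+N3)/N3; set equal to 64/49  ⇒  N3/N1 = 1/(64/49 − 1) = 49/15
N3 = N1 + 2·N2  ⇒  N2/N1 = (N3/N1 − 1)/2 = (49/15 − 1)/2 = 17/15
smallest multiple with N1 ≥ 12 and N2 ≥ 10: k = 1  ⇒  N1 = 1·15 = 15, N2 = 1·17 = 17 (N1 ≤ 40, N2 ≤ 30, N2 ≠ N1 ✓), N3 = 15 + 2·17 = 49
check: (N1+N3)/N3 with N1 = 15, N3 = 49 gives 64/49; |achieved − target| = 0 ≤ 16/1225 ✓

N1=15 N2=17 achieved=64/49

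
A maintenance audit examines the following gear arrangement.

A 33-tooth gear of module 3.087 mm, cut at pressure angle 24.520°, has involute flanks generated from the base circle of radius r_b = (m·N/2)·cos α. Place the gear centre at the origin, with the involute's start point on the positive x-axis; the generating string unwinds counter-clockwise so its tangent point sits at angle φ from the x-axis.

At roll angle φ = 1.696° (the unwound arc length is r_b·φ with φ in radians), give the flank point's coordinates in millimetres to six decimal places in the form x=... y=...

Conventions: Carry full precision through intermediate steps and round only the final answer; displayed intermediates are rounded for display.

x=46.362254 y=0.000401

topology: single-mesh involute geometry — m = 3.087, N = 33
pitch radius r_p = m·N/2 = 3.087·33/2 = 50.935500
base radius r_b = r_p·cos α = 50.935500·cos 24.520° = 46.341956
roll angle φ = 1.696° = 0.02960078 rad
x = r_b·(cos φ + φ·sin φ) = 46.362254
y = r_b·(sin φ − φ·cos φ) = 0.000401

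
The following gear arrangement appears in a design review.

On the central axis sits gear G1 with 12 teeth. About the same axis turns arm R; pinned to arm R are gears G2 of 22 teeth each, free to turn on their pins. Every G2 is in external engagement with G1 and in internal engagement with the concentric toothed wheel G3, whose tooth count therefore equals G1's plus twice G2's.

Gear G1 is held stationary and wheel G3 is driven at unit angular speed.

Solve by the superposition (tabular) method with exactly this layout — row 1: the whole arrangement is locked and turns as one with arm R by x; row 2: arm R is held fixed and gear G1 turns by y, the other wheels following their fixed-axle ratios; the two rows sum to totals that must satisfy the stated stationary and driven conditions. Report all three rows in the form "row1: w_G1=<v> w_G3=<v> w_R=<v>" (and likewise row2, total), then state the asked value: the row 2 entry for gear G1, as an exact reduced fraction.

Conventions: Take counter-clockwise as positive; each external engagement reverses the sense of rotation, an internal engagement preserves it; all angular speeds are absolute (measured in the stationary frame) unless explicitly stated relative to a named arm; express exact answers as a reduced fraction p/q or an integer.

row1: w_G1=14/17 w_G3=14/17 w_R=14/17
row2: w_G1=-14/17 w_G3=3/17 w_R=0
total: w_G1=0 w_G3=1 w_R=14/17
asked value: -14/17

class = planetary set [G3 = 12+2·22 = 56; Willis about the carrier]
superposition row 1 [locked train]: every member turns x
row 2 (arm held, sun turns y): ω_ring = −(12/56)·y, ω_arm = 0
boundary: total ω_sun = x + y = 0 and total ω_ring = x − (12/56)·y = 1  ⇒  y = -14/17, x = 14/17
row 2 ring = −(12/56)·(-14/17) = 3/17
totals (row 1 + row 2): sun 14/17 + (-14/17) = 0, ring 14/17 + 3/17 = 1, arm 14/17 + 0 = 14/17
asked cell (row2, sun) = -14/17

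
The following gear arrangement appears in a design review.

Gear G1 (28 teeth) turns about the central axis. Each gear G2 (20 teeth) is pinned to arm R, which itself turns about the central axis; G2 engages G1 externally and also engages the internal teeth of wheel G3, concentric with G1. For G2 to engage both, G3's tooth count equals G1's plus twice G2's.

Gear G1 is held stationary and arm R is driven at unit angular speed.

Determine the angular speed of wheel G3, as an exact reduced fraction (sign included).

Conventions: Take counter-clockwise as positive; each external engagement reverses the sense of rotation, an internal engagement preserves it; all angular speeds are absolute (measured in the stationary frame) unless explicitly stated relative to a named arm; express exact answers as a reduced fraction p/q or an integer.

24/17

class = planetary set [G3 = 28+2·20 = 68; Willis about the carrier]
ring teeth: 28 + 2·20 = 68
28(ω_sun−ω_arm) = −68(ω_ring−ω_arm),  ω_sun = 0, ω_arm = 1
ω_ring = 1 − (28/68)(0−1) = 24/17
exact speed ratio = 24/17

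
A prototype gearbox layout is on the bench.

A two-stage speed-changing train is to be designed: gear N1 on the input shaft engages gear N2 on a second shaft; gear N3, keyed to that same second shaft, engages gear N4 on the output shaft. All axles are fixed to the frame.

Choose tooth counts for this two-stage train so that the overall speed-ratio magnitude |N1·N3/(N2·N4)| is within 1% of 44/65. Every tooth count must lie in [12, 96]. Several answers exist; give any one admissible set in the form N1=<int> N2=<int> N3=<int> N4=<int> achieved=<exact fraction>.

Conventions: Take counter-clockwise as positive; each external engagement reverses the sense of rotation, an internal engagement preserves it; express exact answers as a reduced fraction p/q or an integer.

N1=12 N2=13 N3=22 N4=30 achieved=44/65

2-stage fixed-axis compound train for ratio 44/65
target = 44/65 in lowest terms: an exact hit needs N1·N3 = k·44 and N2·N4 = k·65 for one integer k, every count in [12, 96]; additionally prefer no 1:1 stage (N1 ≠ N2, N3 ≠ N4)
k = 1…5: no 1:1-free in-range split of k·44 and k·65 into factor pairs; take k = 6
k = 6: N1·N3 = 264 = 12·22, N2·N4 = 390 = 13·30
achieved = 12·22/(13·30) = 44/65; |achieved − target| = 0 ≤ 11/1625 ✓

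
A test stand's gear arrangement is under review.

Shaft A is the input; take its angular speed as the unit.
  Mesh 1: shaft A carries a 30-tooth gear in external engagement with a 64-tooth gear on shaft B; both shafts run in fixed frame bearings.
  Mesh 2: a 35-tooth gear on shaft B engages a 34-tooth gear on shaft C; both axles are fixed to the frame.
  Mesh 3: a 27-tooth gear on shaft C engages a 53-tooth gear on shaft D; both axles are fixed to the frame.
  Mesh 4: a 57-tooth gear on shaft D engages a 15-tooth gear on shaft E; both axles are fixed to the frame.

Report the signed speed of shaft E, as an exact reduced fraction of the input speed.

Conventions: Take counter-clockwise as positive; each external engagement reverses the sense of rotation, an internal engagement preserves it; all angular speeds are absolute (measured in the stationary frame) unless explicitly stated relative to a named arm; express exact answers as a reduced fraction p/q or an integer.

53865/57664

4-mesh fixed-axis compound train (all bearings frame-fixed)
mesh 1 [30T→64T]: |ω|/ω_in = 1×30/64 = 15/32, sense flips to −
mesh 2 [35T→34T]: |ω|/ω_in = (15/32)×35/34 = 525/1088, sense flips to +
mesh 3 [27T→53T]: |ω|/ω_in = (525/1088)×27/53 = 14175/57664, sense flips to −
mesh 4 [57T→15T]: |ω|/ω_in = (14175/57664)×57/15 = 53865/57664, sense flips to +
signed output speed (× input speed) = 53865/57664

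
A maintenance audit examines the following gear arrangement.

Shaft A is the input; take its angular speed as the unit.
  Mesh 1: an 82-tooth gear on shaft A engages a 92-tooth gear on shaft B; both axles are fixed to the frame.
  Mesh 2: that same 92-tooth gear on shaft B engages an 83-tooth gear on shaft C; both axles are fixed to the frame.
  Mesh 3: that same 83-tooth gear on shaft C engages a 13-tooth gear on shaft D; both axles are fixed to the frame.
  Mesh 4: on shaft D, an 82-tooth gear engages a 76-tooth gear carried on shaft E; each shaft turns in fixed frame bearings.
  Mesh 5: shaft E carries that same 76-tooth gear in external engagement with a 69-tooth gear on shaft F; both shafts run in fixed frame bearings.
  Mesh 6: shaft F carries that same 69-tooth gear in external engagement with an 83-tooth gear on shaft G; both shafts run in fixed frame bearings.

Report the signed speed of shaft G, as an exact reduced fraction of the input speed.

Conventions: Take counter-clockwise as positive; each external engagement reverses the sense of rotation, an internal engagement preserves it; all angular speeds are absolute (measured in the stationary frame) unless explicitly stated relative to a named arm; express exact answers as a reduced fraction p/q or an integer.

6724/1079

6-mesh fixed-axis compound train (all bearings frame-fixed)
mesh 1 [82T→92T]: |ω|/ω_in = 1×82/92 = 41/46, sense flips to −
mesh 2 [92T→83T]: |ω|/ω_in = (41/46)×92/83 = 82/83, sense flips to +
mesh 3 [83T→13T]: |ω|/ω_in = (82/83)×83/13 = 82/13, sense flips to −
mesh 4 [82T→76T]: |ω|/ω_in = (82/13)×82/76 = 1681/247, sense flips to +
mesh 5 [76T→69T]: |ω|/ω_in = (1681/247)×76/69 = 6724/897, sense flips to −
mesh 6 [69T→83T]: |ω|/ω_in = (6724/897)×69/83 = 6724/1079, sense flips to +
signed output speed (× input speed) = 6724/1079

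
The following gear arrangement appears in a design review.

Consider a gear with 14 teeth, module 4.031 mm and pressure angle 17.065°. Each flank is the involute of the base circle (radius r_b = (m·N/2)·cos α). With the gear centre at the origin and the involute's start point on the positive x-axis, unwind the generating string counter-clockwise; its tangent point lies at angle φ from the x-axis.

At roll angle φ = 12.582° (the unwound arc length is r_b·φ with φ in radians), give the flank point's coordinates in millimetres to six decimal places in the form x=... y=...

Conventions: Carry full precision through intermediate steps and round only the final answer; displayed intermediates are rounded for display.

single-mesh involute tooth geometry (14T wheel at module 4.031)
pitch radius r_p = m·N/2 = 4.031·14/2 = 28.217000
base radius r_b = r_p·cos α = 28.217000·cos 17.065° = 26.974675
roll angle φ = 12.582° = 0.21959733 rad
x = r_b·(cos φ + φ·sin φ) = 27.617254
y = r_b·(sin φ − φ·cos φ) = 0.094759

x=27.617254 y=0.094759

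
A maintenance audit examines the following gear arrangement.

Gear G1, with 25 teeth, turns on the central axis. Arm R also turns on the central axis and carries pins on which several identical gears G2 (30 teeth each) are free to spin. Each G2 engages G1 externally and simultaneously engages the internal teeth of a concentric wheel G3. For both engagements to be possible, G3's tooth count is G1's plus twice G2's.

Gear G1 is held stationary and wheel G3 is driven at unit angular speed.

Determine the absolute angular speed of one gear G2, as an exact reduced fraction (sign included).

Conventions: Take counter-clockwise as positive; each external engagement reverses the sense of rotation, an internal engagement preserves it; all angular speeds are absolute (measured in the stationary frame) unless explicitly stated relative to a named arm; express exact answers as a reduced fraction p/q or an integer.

17/12

topology: planetary set — G1 25T / G2 30T / G3 85T, arm = carrier (Willis)
ring teeth: 25 + 2·30 = 85
25(ω_sun−ω_arm) = −85(ω_ring−ω_arm),  ω_sun = 0, ω_ring = 1
25(0−ω_arm) = −85(1−ω_arm)  ⇒  110·ω_arm = 85  ⇒  ω_arm = 17/22
sun–planet mesh: 25·(0−17/22) = −30·(ω_p−ω_arm)  ⇒  ω_p−ω_arm = 85/132
ω_p = 17/22 + 85/132 = 17/12
exact speed ratio = 17/12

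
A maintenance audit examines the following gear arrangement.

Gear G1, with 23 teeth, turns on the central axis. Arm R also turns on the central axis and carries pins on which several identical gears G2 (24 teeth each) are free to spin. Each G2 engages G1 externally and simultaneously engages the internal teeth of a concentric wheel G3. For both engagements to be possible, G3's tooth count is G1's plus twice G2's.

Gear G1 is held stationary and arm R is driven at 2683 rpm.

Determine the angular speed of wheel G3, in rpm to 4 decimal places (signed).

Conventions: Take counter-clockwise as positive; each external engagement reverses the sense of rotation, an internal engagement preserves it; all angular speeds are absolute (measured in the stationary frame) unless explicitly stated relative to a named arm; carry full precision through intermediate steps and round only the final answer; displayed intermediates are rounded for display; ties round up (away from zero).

+3552.1408 rpm

class = planetary set [G3 = 23+2·24 = 71; Willis about the carrier]
normalise by the input: solve with ω_arm = 1, then scale by 2683 rpm
ring teeth: 23 + 2·24 = 71
23(ω_sun−ω_arm) = −71(ω_ring−ω_arm),  ω_sun = 0, ω_arm = 1
ω_ring = 1 − (23/71)(0−1) = 94/71
scale: ω_ring = 94/71 × 2683 rpm = +3552.1408 rpm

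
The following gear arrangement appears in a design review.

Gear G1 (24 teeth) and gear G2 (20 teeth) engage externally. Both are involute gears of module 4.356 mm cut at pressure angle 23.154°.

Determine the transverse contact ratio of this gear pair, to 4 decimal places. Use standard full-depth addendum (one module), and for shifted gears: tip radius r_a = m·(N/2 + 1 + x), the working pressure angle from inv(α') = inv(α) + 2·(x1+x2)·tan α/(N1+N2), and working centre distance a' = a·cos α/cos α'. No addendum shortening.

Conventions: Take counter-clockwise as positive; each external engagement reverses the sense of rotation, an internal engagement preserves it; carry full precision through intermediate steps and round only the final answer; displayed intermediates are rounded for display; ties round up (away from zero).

class = single-mesh tooth geometry [involute pair 24T × 20T, m = 4.356]
base radii: r_b1 = 48.061559, r_b2 = 40.051299
tip radii: r_a1 = 56.628000, r_a2 = 47.916000
no profile shift: α' = α, a' = a
action lengths: √(r_a1²−r_b1²) = 29.946901, √(r_a2²−r_b2²) = 26.302784
base pitch p_b = π·m·cos α = 12.582487
CR = (29.946901 + 26.302784 − 95.832000·sin 23.15400°)/12.582487 = 1.475716
contact ratio ≈ 1.4757

1.4757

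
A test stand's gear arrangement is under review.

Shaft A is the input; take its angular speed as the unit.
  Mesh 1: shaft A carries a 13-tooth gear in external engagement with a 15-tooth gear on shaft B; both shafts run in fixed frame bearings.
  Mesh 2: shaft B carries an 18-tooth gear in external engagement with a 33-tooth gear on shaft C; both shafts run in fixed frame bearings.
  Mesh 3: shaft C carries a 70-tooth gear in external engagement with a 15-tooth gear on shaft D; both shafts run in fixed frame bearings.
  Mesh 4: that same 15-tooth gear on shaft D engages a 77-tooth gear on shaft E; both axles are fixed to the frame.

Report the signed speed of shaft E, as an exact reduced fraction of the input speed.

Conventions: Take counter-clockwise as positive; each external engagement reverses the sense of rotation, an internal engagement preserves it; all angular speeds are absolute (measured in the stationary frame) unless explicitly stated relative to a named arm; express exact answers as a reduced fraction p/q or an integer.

52/121

4-mesh fixed-axis compound train (all bearings frame-fixed)
mesh 1 [13T→15T]: |ω|/ω_in = 1×13/15 = 13/15, sense flips to −
mesh 2 [18T→33T]: |ω|/ω_in = (13/15)×18/33 = 26/55, sense flips to +
mesh 3 [70T→15T]: |ω|/ω_in = (26/55)×70/15 = 364/165, sense flips to −
mesh 4 [15T→77T]: |ω|/ω_in = (364/165)×15/77 = 52/121, sense flips to +
signed output speed (× input speed) = 52/121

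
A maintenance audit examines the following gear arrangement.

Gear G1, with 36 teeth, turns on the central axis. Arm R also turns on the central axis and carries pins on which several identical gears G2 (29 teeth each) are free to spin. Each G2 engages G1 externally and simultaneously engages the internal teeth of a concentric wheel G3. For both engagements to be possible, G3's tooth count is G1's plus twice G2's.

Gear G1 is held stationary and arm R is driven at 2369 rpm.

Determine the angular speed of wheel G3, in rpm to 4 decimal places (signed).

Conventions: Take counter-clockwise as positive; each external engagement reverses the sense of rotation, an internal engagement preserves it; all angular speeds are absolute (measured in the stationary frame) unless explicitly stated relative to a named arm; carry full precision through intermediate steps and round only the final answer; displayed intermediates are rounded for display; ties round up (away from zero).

+3276.2766 rpm

recognized (axles ride arm R): planetary set, 36/29/94 teeth
normalise by the input: solve with ω_arm = 1, then scale by 2369 rpm
ring teeth: 36 + 2·29 = 94
36(ω_sun−ω_arm) = −94(ω_ring−ω_arm),  ω_sun = 0, ω_arm = 1
ω_ring = 1 − (36/94)(0−1) = 65/47
scale: ω_ring = 65/47 × 2369 rpm = +3276.2766 rpm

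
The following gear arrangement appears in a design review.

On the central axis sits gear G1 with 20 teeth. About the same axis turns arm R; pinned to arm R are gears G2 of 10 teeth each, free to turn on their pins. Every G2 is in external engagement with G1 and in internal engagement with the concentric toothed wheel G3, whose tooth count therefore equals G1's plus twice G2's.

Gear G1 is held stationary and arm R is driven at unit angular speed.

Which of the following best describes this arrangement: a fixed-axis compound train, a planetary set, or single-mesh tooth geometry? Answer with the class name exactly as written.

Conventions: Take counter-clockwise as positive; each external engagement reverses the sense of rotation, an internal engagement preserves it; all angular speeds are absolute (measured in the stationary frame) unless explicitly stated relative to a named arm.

planetary set

recognized (axles ride arm R): planetary set, 20/10/40 teeth
classification: planetary set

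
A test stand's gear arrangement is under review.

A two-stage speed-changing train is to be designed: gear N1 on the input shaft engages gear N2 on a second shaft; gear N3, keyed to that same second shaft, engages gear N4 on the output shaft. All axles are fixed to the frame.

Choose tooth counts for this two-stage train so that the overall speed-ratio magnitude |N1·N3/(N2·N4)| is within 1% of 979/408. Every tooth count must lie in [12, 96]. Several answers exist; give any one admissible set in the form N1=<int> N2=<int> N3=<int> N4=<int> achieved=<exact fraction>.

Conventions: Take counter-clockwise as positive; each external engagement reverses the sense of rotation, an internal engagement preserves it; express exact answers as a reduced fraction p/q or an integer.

N1=22 N2=12 N3=89 N4=68 achieved=979/408

design class (target 979/408): fixed-axis compound train
target = 979/408 in lowest terms: an exact hit needs N1·N3 = k·979 and N2·N4 = k·408 for one integer k, every count in [12, 96]; additionally prefer no 1:1 stage (N1 ≠ N2, N3 ≠ N4)
k = 1: no 1:1-free in-range split of k·979 and k·408 into factor pairs; take k = 2
k = 2: N1·N3 = 1958 = 22·89, N2·N4 = 816 = 12·68
achieved = 22·89/(12·68) = 979/408; |achieved − target| = 0 ≤ 979/40800 ✓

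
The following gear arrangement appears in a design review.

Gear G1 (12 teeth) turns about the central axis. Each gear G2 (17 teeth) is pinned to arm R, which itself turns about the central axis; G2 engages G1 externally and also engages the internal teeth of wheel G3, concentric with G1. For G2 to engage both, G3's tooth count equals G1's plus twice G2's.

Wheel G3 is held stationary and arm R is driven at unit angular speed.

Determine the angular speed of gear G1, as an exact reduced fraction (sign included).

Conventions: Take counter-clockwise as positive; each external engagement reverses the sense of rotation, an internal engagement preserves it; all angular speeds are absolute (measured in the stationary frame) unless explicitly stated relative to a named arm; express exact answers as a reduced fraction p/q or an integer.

29/6

planetary set (12T centre, 17T on arm, 46T internal) — Willis relation
ring teeth: 12 + 2·17 = 46
12(ω_sun−ω_arm) = −46(ω_ring−ω_arm),  ω_ring = 0, ω_arm = 1
ω_sun = 1 − (46/12)(0−1) = 29/6
exact speed ratio = 29/6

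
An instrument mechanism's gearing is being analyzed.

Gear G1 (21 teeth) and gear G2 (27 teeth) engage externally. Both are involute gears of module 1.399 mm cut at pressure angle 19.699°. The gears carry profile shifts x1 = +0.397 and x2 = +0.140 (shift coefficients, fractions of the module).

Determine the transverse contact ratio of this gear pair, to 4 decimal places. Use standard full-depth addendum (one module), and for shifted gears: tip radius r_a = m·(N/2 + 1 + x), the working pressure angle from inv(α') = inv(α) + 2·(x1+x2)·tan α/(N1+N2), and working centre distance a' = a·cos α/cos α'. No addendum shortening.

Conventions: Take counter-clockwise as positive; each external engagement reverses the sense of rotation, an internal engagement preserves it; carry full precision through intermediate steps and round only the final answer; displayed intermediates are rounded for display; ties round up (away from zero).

1.4931

single-mesh involute tooth geometry (21T engaging 27T at module 1.399)
base radii: r_b1 = 13.829818, r_b2 = 17.781195
tip radii: r_a1 = 16.643903, r_a2 = 20.481360
inv(α') = inv(19.699°) + 2·(+0.397+0.140)·tan α/(21+27) = 0.02223071  ⇒  α' = 22.73641°
a' = a·cos α / cos α' = 33.5760·cos 19.699°/cos 22.73641° = 34.274383
action lengths: √(r_a1²−r_b1²) = 9.260434, √(r_a2²−r_b2²) = 10.164410
base pitch p_b = π·m·cos α = 4.137872
CR = (9.260434 + 10.164410 − 34.274383·sin 22.73641°)/4.137872 = 1.493053
contact ratio ≈ 1.4931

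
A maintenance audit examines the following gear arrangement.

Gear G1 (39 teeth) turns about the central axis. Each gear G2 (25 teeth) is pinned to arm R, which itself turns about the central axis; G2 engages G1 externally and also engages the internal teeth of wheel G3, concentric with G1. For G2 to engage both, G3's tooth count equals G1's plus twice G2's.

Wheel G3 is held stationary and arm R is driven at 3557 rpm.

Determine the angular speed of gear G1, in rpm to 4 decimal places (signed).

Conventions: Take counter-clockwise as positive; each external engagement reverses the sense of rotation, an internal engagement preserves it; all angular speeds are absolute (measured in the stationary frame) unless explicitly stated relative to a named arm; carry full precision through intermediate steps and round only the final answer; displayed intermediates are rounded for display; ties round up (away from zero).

recognized (axles ride arm R): planetary set, 39/25/89 teeth
normalise by the input: solve with ω_arm = 1, then scale by 3557 rpm
ring teeth: 39 + 2·25 = 89
39(ω_sun−ω_arm) = −89(ω_ring−ω_arm),  ω_ring = 0, ω_arm = 1
ω_sun = 1 − (89/39)(0−1) = 128/39
scale: ω_sun = 128/39 × 3557 rpm = +11674.2564 rpm

+11674.2564 rpm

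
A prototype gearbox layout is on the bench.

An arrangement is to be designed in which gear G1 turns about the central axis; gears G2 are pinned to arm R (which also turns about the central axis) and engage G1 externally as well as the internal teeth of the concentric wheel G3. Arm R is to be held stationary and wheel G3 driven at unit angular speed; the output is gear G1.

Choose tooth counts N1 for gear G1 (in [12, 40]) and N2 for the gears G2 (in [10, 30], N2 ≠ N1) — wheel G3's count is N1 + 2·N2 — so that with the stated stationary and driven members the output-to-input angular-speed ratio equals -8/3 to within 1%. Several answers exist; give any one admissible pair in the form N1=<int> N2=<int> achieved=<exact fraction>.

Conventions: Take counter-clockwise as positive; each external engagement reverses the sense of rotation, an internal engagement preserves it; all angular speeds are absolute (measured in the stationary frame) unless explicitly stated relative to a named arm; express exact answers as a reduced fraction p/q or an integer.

planetary set to be sized for -8/3 (Willis relation)
Willis with ω_arm = 0: ω_sun/ω_ring = −N3/N1; set equal to -8/3  ⇒  N3/N1 = −(-8/3) = 8/3
N3 = N1 + 2·N2  ⇒  N2/N1 = (N3/N1 − 1)/2 = (8/3 − 1)/2 = 5/6
smallest multiple with N1 ≥ 12 and N2 ≥ 10: k = 2  ⇒  N1 = 2·6 = 12, N2 = 2·5 = 10 (N1 ≤ 40, N2 ≤ 30, N2 ≠ N1 ✓), N3 = 12 + 2·10 = 32
check: −N3/N1 with N1 = 12, N3 = 32 gives -8/3; |achieved − target| = 0 ≤ 2/75 ✓

N1=12 N2=10 achieved=-8/3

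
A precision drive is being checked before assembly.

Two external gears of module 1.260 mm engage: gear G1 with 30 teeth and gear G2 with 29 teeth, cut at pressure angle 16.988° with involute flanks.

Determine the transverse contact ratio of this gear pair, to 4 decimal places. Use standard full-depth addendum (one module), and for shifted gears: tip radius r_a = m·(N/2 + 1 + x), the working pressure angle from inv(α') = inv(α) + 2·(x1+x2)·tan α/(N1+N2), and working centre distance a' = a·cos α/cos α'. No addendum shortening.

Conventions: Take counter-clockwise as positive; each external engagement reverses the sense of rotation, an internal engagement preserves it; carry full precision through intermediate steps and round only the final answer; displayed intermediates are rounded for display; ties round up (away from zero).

1.7943

single-mesh involute tooth geometry (30T engaging 29T at module 1.260)
base radii: r_b1 = 18.075317, r_b2 = 17.472806
tip radii: r_a1 = 20.160000, r_a2 = 19.530000
no profile shift: α' = α, a' = a
action lengths: √(r_a1²−r_b1²) = 8.927963, √(r_a2²−r_b2²) = 8.724789
base pitch p_b = π·m·cos α = 3.785686
CR = (8.927963 + 8.724789 − 37.170000·sin 16.98800°)/3.785686 = 1.794322
contact ratio ≈ 1.7943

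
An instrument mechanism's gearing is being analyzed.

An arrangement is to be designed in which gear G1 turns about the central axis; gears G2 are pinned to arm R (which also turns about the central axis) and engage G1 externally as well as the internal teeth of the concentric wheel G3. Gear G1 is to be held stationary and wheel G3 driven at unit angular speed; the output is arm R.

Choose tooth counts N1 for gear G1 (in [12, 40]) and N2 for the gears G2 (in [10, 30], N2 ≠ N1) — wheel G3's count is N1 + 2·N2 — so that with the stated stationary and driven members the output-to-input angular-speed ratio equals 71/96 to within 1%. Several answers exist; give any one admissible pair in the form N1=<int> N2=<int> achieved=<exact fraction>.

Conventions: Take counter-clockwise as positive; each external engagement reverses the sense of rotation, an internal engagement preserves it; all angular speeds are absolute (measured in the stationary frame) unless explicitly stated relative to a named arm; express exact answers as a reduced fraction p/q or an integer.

class = planetary set [ratio 71/96 wanted; Willis about the carrier]
Willis with ω_sun = 0: ω_arm/ω_ring = N3/(N1+N3); set equal to 71/96  ⇒  N3/N1 = (71/96)/(1 − 71/96) = 71/25
N3 = N1 + 2·N2  ⇒  N2/N1 = (N3/N1 − 1)/2 = (71/25 − 1)/2 = 23/25
smallest multiple with N1 ≥ 12 and N2 ≥ 10: k = 1  ⇒  N1 = 1·25 = 25, N2 = 1·23 = 23 (N1 ≤ 40, N2 ≤ 30, N2 ≠ N1 ✓), N3 = 25 + 2·23 = 71
check: N3/(N1+N3) with N1 = 25, N3 = 71 gives 71/96; |achieved − target| = 0 ≤ 71/9600 ✓

N1=25 N2=23 achieved=71/96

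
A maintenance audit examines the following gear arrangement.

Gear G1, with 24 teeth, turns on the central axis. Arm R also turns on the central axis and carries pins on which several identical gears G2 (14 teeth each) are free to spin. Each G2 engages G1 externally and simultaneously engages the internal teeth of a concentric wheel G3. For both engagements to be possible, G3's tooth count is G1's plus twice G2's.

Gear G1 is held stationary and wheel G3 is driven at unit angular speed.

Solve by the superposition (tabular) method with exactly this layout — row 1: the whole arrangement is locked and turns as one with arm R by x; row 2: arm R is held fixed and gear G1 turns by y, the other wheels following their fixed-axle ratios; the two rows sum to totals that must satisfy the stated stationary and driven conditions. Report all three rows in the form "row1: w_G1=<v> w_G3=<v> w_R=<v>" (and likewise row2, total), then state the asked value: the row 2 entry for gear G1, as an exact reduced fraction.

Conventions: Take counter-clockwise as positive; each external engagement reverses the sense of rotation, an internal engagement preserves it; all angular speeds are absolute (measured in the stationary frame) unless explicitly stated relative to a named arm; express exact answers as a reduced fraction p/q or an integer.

class = planetary set [G3 = 24+2·14 = 52; Willis about the carrier]
superposition row 1 [locked train]: every member turns x
superposition row 2 [arm held]: sun y, ring −(24/52)·y, arm 0
boundary: total ω_sun = x + y = 0 and total ω_ring = x − (24/52)·y = 1  ⇒  y = -13/19, x = 13/19
row 2 ring = −(24/52)·(-13/19) = 6/19
totals (row 1 + row 2): sun 13/19 + (-13/19) = 0, ring 13/19 + 6/19 = 1, arm 13/19 + 0 = 13/19
asked cell (row2, sun) = -13/19

row1: w_G1=13/19 w_G3=13/19 w_R=13/19
row2: w_G1=-13/19 w_G3=6/19 w_R=0
total: w_G1=0 w_G3=1 w_R=13/19
asked value: -13/19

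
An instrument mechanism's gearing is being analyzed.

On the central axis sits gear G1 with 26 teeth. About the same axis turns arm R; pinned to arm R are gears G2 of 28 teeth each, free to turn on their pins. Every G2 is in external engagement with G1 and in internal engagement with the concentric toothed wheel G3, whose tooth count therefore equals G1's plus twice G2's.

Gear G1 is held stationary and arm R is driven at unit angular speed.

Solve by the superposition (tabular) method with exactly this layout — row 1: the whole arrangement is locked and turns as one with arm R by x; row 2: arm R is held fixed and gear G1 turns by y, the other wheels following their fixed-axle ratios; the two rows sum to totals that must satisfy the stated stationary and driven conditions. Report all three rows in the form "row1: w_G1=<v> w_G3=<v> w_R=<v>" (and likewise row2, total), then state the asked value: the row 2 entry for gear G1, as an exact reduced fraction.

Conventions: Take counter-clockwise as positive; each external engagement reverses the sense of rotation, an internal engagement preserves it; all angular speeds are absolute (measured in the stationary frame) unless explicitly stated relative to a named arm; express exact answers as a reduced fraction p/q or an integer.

class = planetary set [G3 = 26+2·28 = 82; Willis about the carrier]
superposition row 1 [locked train]: every member turns x
row 2: sun turns y, ring = −(26/82)·y, arm 0
boundary: total ω_sun = x + y = 0 and total ω_arm = x = 1  ⇒  y = -1, x = 1
row 2 ring = −(26/82)·(-1) = 13/41
totals (row 1 + row 2): sun 1 + (-1) = 0, ring 1 + 13/41 = 54/41, arm 1 + 0 = 1
asked cell (row2, sun) = -1

row1: w_G1=1 w_G3=1 w_R=1
row2: w_G1=-1 w_G3=13/41 w_R=0
total: w_G1=0 w_G3=54/41 w_R=1
asked value: -1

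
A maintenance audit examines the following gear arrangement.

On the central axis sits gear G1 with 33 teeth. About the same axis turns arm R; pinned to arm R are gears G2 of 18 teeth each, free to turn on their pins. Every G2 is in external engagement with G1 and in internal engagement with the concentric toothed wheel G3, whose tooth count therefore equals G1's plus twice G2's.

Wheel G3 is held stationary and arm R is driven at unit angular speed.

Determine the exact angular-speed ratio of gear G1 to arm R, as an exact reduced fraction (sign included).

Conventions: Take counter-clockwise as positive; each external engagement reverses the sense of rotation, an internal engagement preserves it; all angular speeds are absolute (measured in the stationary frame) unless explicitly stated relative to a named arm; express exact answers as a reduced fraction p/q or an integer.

recognized (axles ride arm R): planetary set, 33/18/69 teeth
ring teeth: 33 + 2·18 = 69
33(ω_sun−ω_arm) = −69(ω_ring−ω_arm),  ω_ring = 0, ω_arm = 1
ω_sun = 1 − (69/33)(0−1) = 34/11
ω_out/ω_in = 34/11

34/11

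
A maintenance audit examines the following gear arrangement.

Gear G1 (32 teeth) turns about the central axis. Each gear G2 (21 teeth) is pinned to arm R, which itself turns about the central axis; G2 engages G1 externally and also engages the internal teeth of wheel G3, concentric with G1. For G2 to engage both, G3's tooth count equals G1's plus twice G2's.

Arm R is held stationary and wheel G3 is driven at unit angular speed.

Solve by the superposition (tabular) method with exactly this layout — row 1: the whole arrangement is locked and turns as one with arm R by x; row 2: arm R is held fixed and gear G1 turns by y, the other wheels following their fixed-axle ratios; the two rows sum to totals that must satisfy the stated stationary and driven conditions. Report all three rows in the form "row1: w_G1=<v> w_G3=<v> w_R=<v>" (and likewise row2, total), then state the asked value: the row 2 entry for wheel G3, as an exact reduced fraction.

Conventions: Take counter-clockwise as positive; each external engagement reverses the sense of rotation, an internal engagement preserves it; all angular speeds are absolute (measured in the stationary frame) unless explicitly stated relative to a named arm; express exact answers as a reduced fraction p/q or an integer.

row1: w_G1=0 w_G3=0 w_R=0
row2: w_G1=-37/16 w_G3=1 w_R=0
total: w_G1=-37/16 w_G3=1 w_R=0
asked value: 1

recognized (axles ride arm R): planetary set, 32/21/74 teeth
row 1: whole set turns with the arm by x
row 2 (arm held, sun turns y): ω_ring = −(32/74)·y, ω_arm = 0
boundary: total ω_arm = x = 0 and total ω_ring = x − (32/74)·y = 1  ⇒  y = -37/16, x = 0
row 2 ring = −(32/74)·(-37/16) = 1
totals (row 1 + row 2): sun 0 + (-37/16) = -37/16, ring 0 + 1 = 1, arm 0 + 0 = 0
asked cell (row2, ring) = 1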